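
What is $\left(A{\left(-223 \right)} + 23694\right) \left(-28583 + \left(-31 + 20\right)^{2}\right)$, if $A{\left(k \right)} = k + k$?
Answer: $-661684576$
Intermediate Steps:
$A{\left(k \right)} = 2 k$
$\left(A{\left(-223 \right)} + 23694\right) \left(-28583 + \left(-31 + 20\right)^{2}\right) = \left(2 \left(-223\right) + 23694\right) \left(-28583 + \left(-31 + 20\right)^{2}\right) = \left(-446 + 23694\right) \left(-28583 + \left(-11\right)^{2}\right) = 23248 \left(-28583 + 121\right) = 23248 \left(-28462\right) = -661684576$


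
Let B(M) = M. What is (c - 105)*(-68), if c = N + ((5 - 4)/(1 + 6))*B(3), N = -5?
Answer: 52156/7 ≈ 7450.9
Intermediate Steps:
c = -32/7 (c = -5 + ((5 - 4)/(1 + 6))*3 = -5 + (1/7)*3 = -5 + 3/7 = -32/7 ≈ -4.5714)
(c - 105)*(-68) = (-32/7 - 105)*(-68) = -767/7*(-68) = 52156/7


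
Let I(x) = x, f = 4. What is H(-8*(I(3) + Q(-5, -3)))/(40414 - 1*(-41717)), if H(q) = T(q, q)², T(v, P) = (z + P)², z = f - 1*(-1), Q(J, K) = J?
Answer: 9261/3911 ≈ 2.3679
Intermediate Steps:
z = 5 (z = 4 - 1*(-1) = 4 + 1 = 5)
T(v, P) = (5 + P)²
H(q) = (5 + q)⁴ (H(q) = ((5 + q)²)² = (5 + q)⁴)
H(-8*(I(3) + Q(-5, -3)))/(40414 - 1*(-41717)) = (5 - 8*(3 - 5))⁴/(40414 - 1*(-41717)) = (5 - 8*(-2))⁴/(40414 + 41717) = (5 + 16)⁴/82131 = 21⁴*(1/82131) = 194481*(1/82131) = 9261/3911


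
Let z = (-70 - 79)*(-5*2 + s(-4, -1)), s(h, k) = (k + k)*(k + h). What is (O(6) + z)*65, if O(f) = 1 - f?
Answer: -325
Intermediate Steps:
s(h, k) = 2*k*(h + k) (s(h, k) = (2*k)*(h + k) = 2*k*(h + k))
z = 0 (z = (-70 - 79)*(-5*2 + 2*(-1)*(-4 - 1)) = -149*(-10 + 2*(-1)*(-5)) = -149*(-10 + 10) = -149*0 = 0)
(O(6) + z)*65 = ((1 - 1*6) + 0)*65 = ((1 - 6) + 0)*65 = (-5 + 0)*65 = -5*65 = -325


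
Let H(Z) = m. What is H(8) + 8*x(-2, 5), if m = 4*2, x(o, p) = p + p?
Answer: 88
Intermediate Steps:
x(o, p) = 2*p
m = 8
H(Z) = 8
H(8) + 8*x(-2, 5) = 8 + 8*(2*5) = 8 + 8*10 = 8 + 80 = 88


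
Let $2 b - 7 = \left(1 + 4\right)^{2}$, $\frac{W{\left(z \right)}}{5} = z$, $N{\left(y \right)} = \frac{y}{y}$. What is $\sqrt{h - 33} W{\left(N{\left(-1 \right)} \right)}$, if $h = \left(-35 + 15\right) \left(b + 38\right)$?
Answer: $5 i \sqrt{1113} \approx 166.81 i$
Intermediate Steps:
$N{\left(y \right)} = 1$
$W{\left(z \right)} = 5 z$
$b = 16$ ($b = \frac{7}{2} + \frac{\left(1 + 4\right)^{2}}{2} = \frac{7}{2} + \frac{5^{2}}{2} = \frac{7}{2} + \frac{1}{2} \cdot 25 = \frac{7}{2} + \frac{25}{2} = 16$)
$h = -1080$ ($h = \left(-35 + 15\right) \left(16 + 38\right) = \left(-20\right) 54 = -1080$)
$\sqrt{h - 33} W{\left(N{\left(-1 \right)} \right)} = \sqrt{-1080 - 33} \cdot 5 \cdot 1 = \sqrt{-1113} \cdot 5 = i \sqrt{1113} \cdot 5 = 5 i \sqrt{1113}$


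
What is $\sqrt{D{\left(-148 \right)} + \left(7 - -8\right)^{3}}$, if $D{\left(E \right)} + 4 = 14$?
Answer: $\sqrt{3385} \approx 58.181$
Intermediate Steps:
$D{\left(E \right)} = 10$ ($D{\left(E \right)} = -4 + 14 = 10$)
$\sqrt{D{\left(-148 \right)} + \left(7 - -8\right)^{3}} = \sqrt{10 + \left(7 - -8\right)^{3}} = \sqrt{10 + \left(7 + 8\right)^{3}} = \sqrt{10 + 15^{3}} = \sqrt{10 + 3375} = \sqrt{3385}$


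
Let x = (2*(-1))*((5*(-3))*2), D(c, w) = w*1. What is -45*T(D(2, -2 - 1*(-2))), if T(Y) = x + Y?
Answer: -2700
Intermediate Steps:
D(c, w) = w
x = 60 (x = -(-30)*2 = -2*(-30) = 60)
T(Y) = 60 + Y
-45*T(D(2, -2 - 1*(-2))) = -45*(60 + (-2 - 1*(-2))) = -45*(60 + (-2 + 2)) = -45*(60 + 0) = -45*60 = -2700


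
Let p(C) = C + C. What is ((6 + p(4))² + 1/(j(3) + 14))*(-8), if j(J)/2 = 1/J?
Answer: -17254/11 ≈ -1568.5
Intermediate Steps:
j(J) = 2/J
p(C) = 2*C
((6 + p(4))² + 1/(j(3) + 14))*(-8) = ((6 + 2*4)² + 1/(2/3 + 14))*(-8) = ((6 + 8)² + 1/(2*(⅓) + 14))*(-8) = (14² + 1/(⅔ + 14))*(-8) = (196 + 1/(44/3))*(-8) = (196 + 3/44)*(-8) = (8627/44)*(-8) = -17254/11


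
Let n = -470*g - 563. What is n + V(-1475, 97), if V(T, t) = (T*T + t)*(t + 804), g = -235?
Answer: 1960435409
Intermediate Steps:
n = 109887 (n = -470*(-235) - 563 = 110450 - 563 = 109887)
V(T, t) = (804 + t)*(t + T²) (V(T, t) = (T² + t)*(804 + t) = (t + T²)*(804 + t) = (804 + t)*(t + T²))
n + V(-1475, 97) = 109887 + (97² + 804*97 + 804*(-1475)² + 97*(-1475)²) = 109887 + (9409 + 77988 + 804*2175625 + 97*2175625) = 109887 + (9409 + 77988 + 1749202500 + 211035625) = 109887 + 1960325522 = 1960435409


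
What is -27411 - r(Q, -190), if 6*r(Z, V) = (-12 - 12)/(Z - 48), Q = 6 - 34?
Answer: -520810/19 ≈ -27411.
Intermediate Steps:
Q = -28
r(Z, V) = -4/(-48 + Z) (r(Z, V) = ((-12 - 12)/(Z - 48))/6 = (-24/(-48 + Z))/6 = -4/(-48 + Z))
-27411 - r(Q, -190) = -27411 - (-4)/(-48 - 28) = -27411 - (-4)/(-76) = -27411 - (-4)*(-1)/76 = -27411 - 1*1/19 = -27411 - 1/19 = -520810/19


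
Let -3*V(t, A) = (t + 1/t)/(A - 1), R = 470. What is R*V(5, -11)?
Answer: 611/9 ≈ 67.889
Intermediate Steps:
V(t, A) = -(t + 1/t)/(3*(-1 + A)) (V(t, A) = -(t + 1/t)/(3*(A - 1)) = -(t + 1/t)/(3*(-1 + A)))
R*V(5, -11) = 470*((⅓)*(-1 - 1*5²)/(5*(-1 - 11))) = 470*((⅓)*(⅕)*(-1 - 1*25)/(-12)) = 470*((⅓)*(⅕)*(-1/12)*(-1 - 25)) = 470*((⅓)*(⅕)*(-1/12)*(-26)) = 470*(13/90) = 611/9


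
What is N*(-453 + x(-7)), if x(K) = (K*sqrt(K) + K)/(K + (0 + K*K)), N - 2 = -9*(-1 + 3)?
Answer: 21752/3 + 8*I*sqrt(7)/3 ≈ 7250.7 + 7.0553*I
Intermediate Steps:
N = -16 (N = 2 - 9*(-1 + 3) = 2 - 18 = -16)
x(K) = (K + K**(3/2))/(K + K**2) (x(K) = (K**(3/2) + K)/(K + (0 + K**2)) = (K + K**(3/2))/(K + K**2))
N*(-453 + x(-7)) = -16*(-453 + (1 + sqrt(-7))/(1 - 7)) = -16*(-453 + (1 + I*sqrt(7))/(-6)) = -16*(-453 - (1 + I*sqrt(7))/6) = -16*(-453 + (-1/6 - I*sqrt(7)/6)) = -16*(-2719/6 - I*sqrt(7)/6) = 21752/3 + 8*I*sqrt(7)/3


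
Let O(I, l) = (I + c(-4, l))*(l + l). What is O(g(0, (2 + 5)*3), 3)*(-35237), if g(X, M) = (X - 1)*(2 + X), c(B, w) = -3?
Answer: 1057110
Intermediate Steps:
g(X, M) = (-1 + X)*(2 + X)
O(I, l) = 2*l*(-3 + I) (O(I, l) = (I - 3)*(l + l) = (-3 + I)*(2*l) = 2*l*(-3 + I))
O(g(0, (2 + 5)*3), 3)*(-35237) = (2*3*(-3 + (-2 + 0 + 0²)))*(-35237) = (2*3*(-3 + (-2 + 0 + 0)))*(-35237) = (2*3*(-3 - 2))*(-35237) = (2*3*(-5))*(-35237) = -30*(-35237) = 1057110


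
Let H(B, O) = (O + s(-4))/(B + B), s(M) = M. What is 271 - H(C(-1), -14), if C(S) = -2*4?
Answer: 2159/8 ≈ 269.88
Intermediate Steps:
C(S) = -8
H(B, O) = (-4 + O)/(2*B) (H(B, O) = (O - 4)/(B + B) = (-4 + O)/((2*B)) = (-4 + O)*(1/(2*B)) = (-4 + O)/(2*B))
271 - H(C(-1), -14) = 271 - (-4 - 14)/(2*(-8)) = 271 - (-1)*(-18)/(2*8) = 271 - 1*9/8 = 271 - 9/8 = 2159/8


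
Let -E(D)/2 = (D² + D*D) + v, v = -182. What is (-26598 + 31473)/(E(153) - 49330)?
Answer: -1625/47534 ≈ -0.034186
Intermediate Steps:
E(D) = 364 - 4*D² (E(D) = -2*((D² + D*D) - 182) = -2*((D² + D²) - 182) = -2*(2*D² - 182) = -2*(-182 + 2*D²) = 364 - 4*D²)
(-26598 + 31473)/(E(153) - 49330) = (-26598 + 31473)/((364 - 4*153²) - 49330) = 4875/((364 - 4*23409) - 49330) = 4875/((364 - 93636) - 49330) = 4875/(-93272 - 49330) = 4875/(-142602) = 4875*(-1/142602) = -1625/47534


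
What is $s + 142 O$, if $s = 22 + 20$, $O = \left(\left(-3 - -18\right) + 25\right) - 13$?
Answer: $3876$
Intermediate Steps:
$O = 27$ ($O = \left(\left(-3 + 18\right) + 25\right) - 13 = \left(15 + 25\right) - 13 = 40 - 13 = 27$)
$s = 42$
$s + 142 O = 42 + 142 \cdot 27 = 42 + 3834 = 3876$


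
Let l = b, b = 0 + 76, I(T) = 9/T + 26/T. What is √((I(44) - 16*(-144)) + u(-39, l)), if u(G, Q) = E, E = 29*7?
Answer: √1213773/22 ≈ 50.078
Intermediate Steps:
I(T) = 35/T
b = 76
l = 76
E = 203
u(G, Q) = 203
√((I(44) - 16*(-144)) + u(-39, l)) = √((35/44 - 16*(-144)) + 203) = √((35*(1/44) + 2304) + 203) = √((35/44 + 2304) + 203) = √(101411/44 + 203) = √(110343/44) = √1213773/22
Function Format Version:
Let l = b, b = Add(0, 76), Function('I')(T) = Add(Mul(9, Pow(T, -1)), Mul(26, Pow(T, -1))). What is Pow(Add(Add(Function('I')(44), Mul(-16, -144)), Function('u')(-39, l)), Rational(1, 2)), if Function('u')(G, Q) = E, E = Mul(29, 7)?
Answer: Mul(Rational(1, 22), Pow(1213773, Rational(1, 2))) ≈ 50.078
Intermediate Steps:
Function('I')(T) = Mul(35, Pow(T, -1))
b = 76
l = 76
E = 203
Function('u')(G, Q) = 203
Pow(Add(Add(Function('I')(44), Mul(-16, -144)), Function('u')(-39, l)), Rational(1, 2)) = Pow(Add(Add(Mul(35, Pow(44, -1)), Mul(-16, -144)), 203), Rational(1, 2)) = Pow(Add(Add(Mul(35, Rational(1, 44)), 2304), 203), Rational(1, 2)) = Pow(Add(Add(Rational(35, 44), 2304), 203), Rational(1, 2)) = Pow(Add(Rational(101411, 44), 203), Rational(1, 2)) = Pow(Rational(110343, 44), Rational(1, 2)) = Mul(Rational(1, 22), Pow(1213773, Rational(1, 2)))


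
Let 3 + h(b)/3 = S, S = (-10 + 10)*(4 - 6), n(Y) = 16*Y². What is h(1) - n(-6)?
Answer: -585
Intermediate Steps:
S = 0 (S = 0*(-2) = 0)
h(b) = -9 (h(b) = -9 + 3*0 = -9 + 0 = -9)
h(1) - n(-6) = -9 - 16*(-6)² = -9 - 16*36 = -9 - 1*576 = -9 - 576 = -585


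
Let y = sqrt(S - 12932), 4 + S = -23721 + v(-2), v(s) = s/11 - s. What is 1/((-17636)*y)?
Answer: I*sqrt(4435277)/7110958652 ≈ 2.9616e-7*I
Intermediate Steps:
v(s) = -10*s/11 (v(s) = s*(1/11) - s = s/11 - s = -10*s/11)
S = -260955/11 (S = -4 + (-23721 - 10/11*(-2)) = -4 + (-23721 + 20/11) = -4 - 260911/11 = -260955/11 ≈ -23723.)
y = I*sqrt(4435277)/11 (y = sqrt(-260955/11 - 12932) = sqrt(-403207/11) = I*sqrt(4435277)/11 ≈ 191.46*I)
1/((-17636)*y) = 1/((-17636)*((I*sqrt(4435277)/11))) = -(-1)*I*sqrt(4435277)/7110958652 = I*sqrt(4435277)/7110958652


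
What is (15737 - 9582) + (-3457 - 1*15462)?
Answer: -12764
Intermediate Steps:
(15737 - 9582) + (-3457 - 1*15462) = 6155 + (-3457 - 15462) = 6155 - 18919 = -12764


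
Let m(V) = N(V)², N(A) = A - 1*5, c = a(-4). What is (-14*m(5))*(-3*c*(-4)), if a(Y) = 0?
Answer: 0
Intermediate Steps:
c = 0
N(A) = -5 + A (N(A) = A - 5 = -5 + A)
m(V) = (-5 + V)²
(-14*m(5))*(-3*c*(-4)) = (-14*(-5 + 5)²)*(-3*0*(-4)) = (-14*0²)*(0*(-4)) = -14*0*0 = 0*0 = 0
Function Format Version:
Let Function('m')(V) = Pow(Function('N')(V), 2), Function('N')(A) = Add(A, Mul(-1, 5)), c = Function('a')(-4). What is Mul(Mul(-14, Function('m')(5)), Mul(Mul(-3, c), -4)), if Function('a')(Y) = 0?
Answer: 0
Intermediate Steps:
c = 0
Function('N')(A) = Add(-5, A) (Function('N')(A) = Add(A, -5) = Add(-5, A))
Function('m')(V) = Pow(Add(-5, V), 2)
Mul(Mul(-14, Function('m')(5)), Mul(Mul(-3, c), -4)) = Mul(Mul(-14, Pow(Add(-5, 5), 2)), Mul(Mul(-3, 0), -4)) = Mul(Mul(-14, Pow(0, 2)), Mul(0, -4)) = Mul(Mul(-14, 0), 0) = Mul(0, 0) = 0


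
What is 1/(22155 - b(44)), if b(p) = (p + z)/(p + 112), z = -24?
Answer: 39/864040 ≈ 4.5137e-5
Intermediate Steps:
b(p) = (-24 + p)/(112 + p) (b(p) = (p - 24)/(p + 112) = (-24 + p)/(112 + p))
1/(22155 - b(44)) = 1/(22155 - (-24 + 44)/(112 + 44)) = 1/(22155 - 20/156) = 1/(22155 - 1*5/39) = 1/(22155 - 5/39) = 1/(864040/39) = 39/864040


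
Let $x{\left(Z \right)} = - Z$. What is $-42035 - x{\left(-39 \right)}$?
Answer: $-42074$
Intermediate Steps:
$-42035 - x{\left(-39 \right)} = -42035 - \left(-1\right) \left(-39\right) = -42035 - 39 = -42074$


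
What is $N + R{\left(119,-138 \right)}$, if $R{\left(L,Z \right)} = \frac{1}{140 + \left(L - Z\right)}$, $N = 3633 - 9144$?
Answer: $- \frac{2187866}{397} \approx -5511.0$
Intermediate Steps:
$N = -5511$
$R{\left(L,Z \right)} = \frac{1}{140 + L - Z}$
$N + R{\left(119,-138 \right)} = -5511 + \frac{1}{140 + 119 - -138} = -5511 + \frac{1}{140 + 119 + 138} = -5511 + \frac{1}{397} = - \frac{2187866}{397}$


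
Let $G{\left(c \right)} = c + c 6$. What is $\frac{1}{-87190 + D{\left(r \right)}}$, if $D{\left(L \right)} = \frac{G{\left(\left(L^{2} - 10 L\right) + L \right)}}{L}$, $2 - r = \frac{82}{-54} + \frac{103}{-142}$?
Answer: $- \frac{3834}{334414105} \approx -1.1465 \cdot 10^{-5}$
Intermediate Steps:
$G{\left(c \right)} = 7 c$ ($G{\left(c \right)} = c + 6 c = 7 c$)
$r = \frac{16271}{3834}$ ($r = 2 - \left(\frac{82}{-54} + \frac{103}{-142}\right) = 2 - \left(82 \left(- \frac{1}{54}\right) + 103 \left(- \frac{1}{142}\right)\right) = 2 - \left(- \frac{41}{27} - \frac{103}{142}\right) = 2 - - \frac{8603}{3834} = 2 + \frac{8603}{3834} = \frac{16271}{3834} \approx 4.2439$)
$D{\left(L \right)} = \frac{- 63 L + 7 L^{2}}{L}$ ($D{\left(L \right)} = \frac{7 \left(\left(L^{2} - 10 L\right) + L\right)}{L} = \frac{7 \left(L^{2} - 9 L\right)}{L} = \frac{- 63 L + 7 L^{2}}{L}$)
$\frac{1}{-87190 + D{\left(r \right)}} = \frac{1}{-87190 + \left(-63 + 7 \cdot \frac{16271}{3834}\right)} = \frac{1}{-87190 + \left(-63 + \frac{113897}{3834}\right)} = \frac{1}{-87190 - \frac{127645}{3834}} = \frac{1}{- \frac{334414105}{3834}} = - \frac{3834}{334414105}$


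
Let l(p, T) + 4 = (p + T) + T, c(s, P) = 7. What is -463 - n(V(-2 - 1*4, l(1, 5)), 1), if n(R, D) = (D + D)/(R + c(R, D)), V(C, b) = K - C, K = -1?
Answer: -2779/6 ≈ -463.17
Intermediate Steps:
l(p, T) = -4 + p + 2*T (l(p, T) = -4 + ((p + T) + T) = -4 + ((T + p) + T) = -4 + (p + 2*T) = -4 + p + 2*T)
V(C, b) = -1 - C
n(R, D) = 2*D/(7 + R) (n(R, D) = (D + D)/(R + 7) = (2*D)/(7 + R) = 2*D/(7 + R))
-463 - n(V(-2 - 1*4, l(1, 5)), 1) = -463 - 2/(7 + (-1 - (-2 - 1*4))) = -463 - 2/(7 + (-1 - (-2 - 4))) = -463 - 2/(7 + (-1 - 1*(-6))) = -463 - 2/(7 + (-1 + 6)) = -463 - 2/(7 + 5) = -463 - 2/12 = -463 - 1*⅙ = -463 - ⅙ = -2779/6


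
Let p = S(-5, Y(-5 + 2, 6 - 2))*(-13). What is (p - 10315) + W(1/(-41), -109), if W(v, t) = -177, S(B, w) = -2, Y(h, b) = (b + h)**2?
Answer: -10466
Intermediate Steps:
p = 26 (p = -2*(-13) = 26)
(p - 10315) + W(1/(-41), -109) = (26 - 10315) - 177 = -10289 - 177 = -10466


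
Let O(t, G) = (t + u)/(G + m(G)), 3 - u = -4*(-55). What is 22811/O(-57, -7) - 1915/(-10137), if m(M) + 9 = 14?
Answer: 231497462/1388769 ≈ 166.69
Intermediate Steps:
u = -217 (u = 3 - (-4)*(-55) = 3 - 1*220 = 3 - 220 = -217)
m(M) = 5 (m(M) = -9 + 14 = 5)
O(t, G) = (-217 + t)/(5 + G) (O(t, G) = (t - 217)/(G + 5) = (-217 + t)/(5 + G))
22811/O(-57, -7) - 1915/(-10137) = 22811/(((-217 - 57)/(5 - 7))) - 1915/(-10137) = 22811/((-274/(-2))) - 1915*(-1/10137) = 22811/((-1/2*(-274))) + 1915/10137 = 22811/137 + 1915/10137 = 231497462/1388769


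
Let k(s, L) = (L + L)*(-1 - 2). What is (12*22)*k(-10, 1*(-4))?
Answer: 6336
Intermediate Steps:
k(s, L) = -6*L (k(s, L) = (2*L)*(-3) = -6*L)
(12*22)*k(-10, 1*(-4)) = (12*22)*(-6*(-4)) = 264*(-6*(-4)) = 264*24 = 6336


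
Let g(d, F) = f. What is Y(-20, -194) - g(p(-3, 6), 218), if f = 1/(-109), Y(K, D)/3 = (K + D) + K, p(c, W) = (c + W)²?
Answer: -76517/109 ≈ -701.99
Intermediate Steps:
p(c, W) = (W + c)²
Y(K, D) = 3*D + 6*K (Y(K, D) = 3*((K + D) + K) = 3*((D + K) + K) = 3*(D + 2*K) = 3*D + 6*K)
f = -1/109 ≈ -0.0091743
g(d, F) = -1/109
Y(-20, -194) - g(p(-3, 6), 218) = (3*(-194) + 6*(-20)) - 1*(-1/109) = (-582 - 120) + 1/109 = -702 + 1/109 = -76517/109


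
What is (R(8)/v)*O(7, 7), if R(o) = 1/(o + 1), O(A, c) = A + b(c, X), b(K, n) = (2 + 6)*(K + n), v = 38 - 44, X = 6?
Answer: -37/18 ≈ -2.0556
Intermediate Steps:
v = -6
b(K, n) = 8*K + 8*n (b(K, n) = 8*(K + n) = 8*K + 8*n)
O(A, c) = 48 + A + 8*c (O(A, c) = A + (8*c + 8*6) = A + (8*c + 48) = A + (48 + 8*c) = 48 + A + 8*c)
R(o) = 1/(1 + o)
(R(8)/v)*O(7, 7) = (1/((1 + 8)*(-6)))*(48 + 7 + 8*7) = (-1/6/9)*(48 + 7 + 56) = ((1/9)*(-1/6))*111 = -1/54*111 = -37/18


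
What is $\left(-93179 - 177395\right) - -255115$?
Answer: $-15459$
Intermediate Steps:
$\left(-93179 - 177395\right) - -255115 = -270574 + 255115 = -15459$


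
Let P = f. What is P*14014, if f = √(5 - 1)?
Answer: 28028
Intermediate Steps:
f = 2 (f = √4 = 2)
P = 2
P*14014 = 2*14014 = 28028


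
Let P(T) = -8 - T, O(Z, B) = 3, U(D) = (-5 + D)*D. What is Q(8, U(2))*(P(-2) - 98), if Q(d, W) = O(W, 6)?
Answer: -312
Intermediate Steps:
U(D) = D*(-5 + D)
Q(d, W) = 3
Q(8, U(2))*(P(-2) - 98) = 3*((-8 - 1*(-2)) - 98) = 3*((-8 + 2) - 98) = 3*(-6 - 98) = 3*(-104) = -312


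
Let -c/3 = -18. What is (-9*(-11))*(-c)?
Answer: -5346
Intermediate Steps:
c = 54 (c = -3*(-18) = 54)
(-9*(-11))*(-c) = (-9*(-11))*(-1*54) = 99*(-54) = -5346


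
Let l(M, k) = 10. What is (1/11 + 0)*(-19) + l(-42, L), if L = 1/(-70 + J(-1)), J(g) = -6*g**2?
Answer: 91/11 ≈ 8.2727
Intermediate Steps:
L = -1/76 (L = 1/(-70 - 6*(-1)**2) = 1/(-70 - 6*1) = 1/(-70 - 6) = 1/(-76) = -1/76 ≈ -0.013158)
(1/11 + 0)*(-19) + l(-42, L) = (1/11 + 0)*(-19) + 10 = (1/11)*(-19) + 10 = -19/11 + 10 = 91/11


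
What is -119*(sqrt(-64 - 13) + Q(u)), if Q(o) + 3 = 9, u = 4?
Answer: -714 - 119*I*sqrt(77) ≈ -714.0 - 1044.2*I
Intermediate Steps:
Q(o) = 6 (Q(o) = -3 + 9 = 6)
-119*(sqrt(-64 - 13) + Q(u)) = -119*(sqrt(-64 - 13) + 6) = -119*(sqrt(-77) + 6) = -119*(I*sqrt(77) + 6) = -119*(6 + I*sqrt(77)) = -714 - 119*I*sqrt(77)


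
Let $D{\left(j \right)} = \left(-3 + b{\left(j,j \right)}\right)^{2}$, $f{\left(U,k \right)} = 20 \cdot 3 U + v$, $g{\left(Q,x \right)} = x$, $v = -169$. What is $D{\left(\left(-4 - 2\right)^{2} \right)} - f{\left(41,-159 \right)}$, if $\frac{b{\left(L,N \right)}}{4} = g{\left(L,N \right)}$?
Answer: $17590$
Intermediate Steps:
$b{\left(L,N \right)} = 4 N$
$f{\left(U,k \right)} = -169 + 60 U$ ($f{\left(U,k \right)} = 20 \cdot 3 U - 169 = 60 U - 169 = -169 + 60 U$)
$D{\left(j \right)} = \left(-3 + 4 j\right)^{2}$
$D{\left(\left(-4 - 2\right)^{2} \right)} - f{\left(41,-159 \right)} = \left(-3 + 4 \left(-4 - 2\right)^{2}\right)^{2} - \left(-169 + 60 \cdot 41\right) = \left(-3 + 4 \left(-6\right)^{2}\right)^{2} - \left(-169 + 2460\right) = \left(-3 + 4 \cdot 36\right)^{2} - 2291 = \left(-3 + 144\right)^{2} - 2291 = 141^{2} - 2291 = 19881 - 2291 = 17590$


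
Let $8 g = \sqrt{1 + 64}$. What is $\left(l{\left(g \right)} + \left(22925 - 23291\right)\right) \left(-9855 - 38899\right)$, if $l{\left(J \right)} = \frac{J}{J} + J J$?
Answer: $\frac{567862215}{32} \approx 1.7746 \cdot 10^{7}$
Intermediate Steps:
$g = \frac{\sqrt{65}}{8}$ ($g = \frac{\sqrt{1 + 64}}{8} = \frac{\sqrt{65}}{8} \approx 1.0078$)
$l{\left(J \right)} = 1 + J^{2}$
$\left(l{\left(g \right)} + \left(22925 - 23291\right)\right) \left(-9855 - 38899\right) = \left(\left(1 + \left(\frac{\sqrt{65}}{8}\right)^{2}\right) + \left(22925 - 23291\right)\right) \left(-9855 - 38899\right) = \left(\left(1 + \frac{65}{64}\right) - 366\right) \left(-48754\right) = \left(\frac{129}{64} - 366\right) \left(-48754\right) = \left(- \frac{23295}{64}\right) \left(-48754\right) = \frac{567862215}{32}$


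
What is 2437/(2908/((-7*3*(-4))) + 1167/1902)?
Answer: 32446218/469087 ≈ 69.169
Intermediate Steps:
2437/(2908/((-7*3*(-4))) + 1167/1902) = 2437/(2908/((-21*(-4))) + 1167*(1/1902)) = 2437/(2908/84 + 389/634) = 2437/(2908*(1/84) + 389/634) = 2437/(727/21 + 389/634) = 2437/(469087/13314) = 2437*(13314/469087) = 32446218/469087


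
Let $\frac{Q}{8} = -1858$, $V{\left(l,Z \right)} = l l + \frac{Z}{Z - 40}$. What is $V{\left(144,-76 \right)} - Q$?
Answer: $\frac{1032419}{29} \approx 35601.0$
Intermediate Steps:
$V{\left(l,Z \right)} = l^{2} + \frac{Z}{-40 + Z}$
$Q = -14864$ ($Q = 8 \left(-1858\right) = -14864$)
$V{\left(144,-76 \right)} - Q = \frac{-76 - 40 \cdot 144^{2} - 76 \cdot 144^{2}}{-40 - 76} - -14864 = \frac{-76 - 829440 - 1575936}{-116} + 14864 = - \frac{-76 - 829440 - 1575936}{116} + 14864 = \left(- \frac{1}{116}\right) \left(-2405452\right) + 14864 = \frac{601363}{29} + 14864 = \frac{1032419}{29}$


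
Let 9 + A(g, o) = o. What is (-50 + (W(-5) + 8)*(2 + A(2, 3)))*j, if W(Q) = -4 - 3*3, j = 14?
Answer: -420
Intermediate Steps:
A(g, o) = -9 + o
W(Q) = -13 (W(Q) = -4 - 9 = -13)
(-50 + (W(-5) + 8)*(2 + A(2, 3)))*j = (-50 + (-13 + 8)*(2 + (-9 + 3)))*14 = (-50 - 5*(2 - 6))*14 = (-50 - 5*(-4))*14 = (-50 + 20)*14 = -30*14 = -420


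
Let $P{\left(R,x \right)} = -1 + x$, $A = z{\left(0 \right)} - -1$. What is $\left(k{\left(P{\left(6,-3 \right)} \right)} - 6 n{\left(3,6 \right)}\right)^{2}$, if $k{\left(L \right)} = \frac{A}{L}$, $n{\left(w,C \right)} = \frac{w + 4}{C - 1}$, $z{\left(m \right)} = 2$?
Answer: $\frac{33489}{400} \approx 83.723$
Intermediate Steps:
$n{\left(w,C \right)} = \frac{4 + w}{-1 + C}$
$A = 3$ ($A = 2 - -1 = 2 + 1 = 3$)
$k{\left(L \right)} = \frac{3}{L}$
$\left(k{\left(P{\left(6,-3 \right)} \right)} - 6 n{\left(3,6 \right)}\right)^{2} = \left(\frac{3}{-1 - 3} - 6 \frac{4 + 3}{-1 + 6}\right)^{2} = \left(\frac{3}{-4} - 6 \cdot \frac{1}{5} \cdot 7\right)^{2} = \left(3 \left(- \frac{1}{4}\right) - 6 \cdot \frac{1}{5} \cdot 7\right)^{2} = \left(- \frac{3}{4} - \frac{42}{5}\right)^{2} = \left(- \frac{183}{20}\right)^{2} = \frac{33489}{400}$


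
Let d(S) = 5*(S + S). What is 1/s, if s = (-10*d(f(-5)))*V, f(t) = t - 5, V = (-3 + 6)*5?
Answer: 1/15000 ≈ 6.6667e-5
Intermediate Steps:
V = 15 (V = 3*5 = 15)
f(t) = -5 + t
d(S) = 10*S (d(S) = 5*(2*S) = 10*S)
s = 15000 (s = -100*(-5 - 5)*15 = -100*(-10)*15 = -10*(-100)*15 = 1000*15 = 15000)
1/s = 1/15000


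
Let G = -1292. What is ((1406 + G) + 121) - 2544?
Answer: -2309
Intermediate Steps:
((1406 + G) + 121) - 2544 = ((1406 - 1292) + 121) - 2544 = (114 + 121) - 2544 = 235 - 2544 = -2309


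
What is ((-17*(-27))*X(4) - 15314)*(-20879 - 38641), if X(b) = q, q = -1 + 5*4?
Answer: 392415360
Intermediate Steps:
q = 19 (q = -1 + 20 = 19)
X(b) = 19
((-17*(-27))*X(4) - 15314)*(-20879 - 38641) = (-17*(-27)*19 - 15314)*(-20879 - 38641) = (459*19 - 15314)*(-59520) = (8721 - 15314)*(-59520) = -6593*(-59520) = 392415360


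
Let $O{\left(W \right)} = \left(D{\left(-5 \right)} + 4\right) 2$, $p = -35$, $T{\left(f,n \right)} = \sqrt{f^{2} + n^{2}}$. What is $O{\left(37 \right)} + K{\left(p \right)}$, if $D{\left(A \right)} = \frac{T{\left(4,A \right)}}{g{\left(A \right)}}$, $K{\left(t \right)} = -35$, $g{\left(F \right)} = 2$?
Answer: $-27 + \sqrt{41} \approx -20.597$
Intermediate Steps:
$D{\left(A \right)} = \frac{\sqrt{16 + A^{2}}}{2}$ ($D{\left(A \right)} = \frac{\sqrt{4^{2} + A^{2}}}{2} = \sqrt{16 + A^{2}} \cdot \frac{1}{2} = \frac{\sqrt{16 + A^{2}}}{2}$)
$O{\left(W \right)} = 8 + \sqrt{41}$ ($O{\left(W \right)} = \left(\frac{\sqrt{16 + \left(-5\right)^{2}}}{2} + 4\right) 2 = \left(\frac{\sqrt{16 + 25}}{2} + 4\right) 2 = \left(\frac{\sqrt{41}}{2} + 4\right) 2 = \left(4 + \frac{\sqrt{41}}{2}\right) 2 = 8 + \sqrt{41}$)
$O{\left(37 \right)} + K{\left(p \right)} = \left(8 + \sqrt{41}\right) - 35 = -27 + \sqrt{41}$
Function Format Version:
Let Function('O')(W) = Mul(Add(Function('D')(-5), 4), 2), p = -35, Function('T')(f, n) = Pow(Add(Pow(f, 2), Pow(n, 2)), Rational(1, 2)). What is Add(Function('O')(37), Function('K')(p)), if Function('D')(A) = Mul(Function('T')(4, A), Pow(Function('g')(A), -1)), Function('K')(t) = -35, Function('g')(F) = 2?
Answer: Add(-27, Pow(41, Rational(1, 2))) ≈ -20.597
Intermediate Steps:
Function('D')(A) = Mul(Rational(1, 2), Pow(Add(16, Pow(A, 2)), Rational(1, 2))) (Function('D')(A) = Mul(Pow(Add(Pow(4, 2), Pow(A, 2)), Rational(1, 2)), Pow(2, -1)) = Mul(Pow(Add(16, Pow(A, 2)), Rational(1, 2)), Rational(1, 2)) = Mul(Rational(1, 2), Pow(Add(16, Pow(A, 2)), Rational(1, 2))))
Function('O')(W) = Add(8, Pow(41, Rational(1, 2))) (Function('O')(W) = Mul(Add(Mul(Rational(1, 2), Pow(Add(16, Pow(-5, 2)), Rational(1, 2))), 4), 2) = Mul(Add(Mul(Rational(1, 2), Pow(Add(16, 25), Rational(1, 2))), 4), 2) = Mul(Add(Mul(Rational(1, 2), Pow(41, Rational(1, 2))), 4), 2) = Mul(Add(4, Mul(Rational(1, 2), Pow(41, Rational(1, 2)))), 2) = Add(8, Pow(41, Rational(1, 2))))
Add(Function('O')(37), Function('K')(p)) = Add(Add(8, Pow(41, Rational(1, 2))), -35) = Add(-27, Pow(41, Rational(1, 2)))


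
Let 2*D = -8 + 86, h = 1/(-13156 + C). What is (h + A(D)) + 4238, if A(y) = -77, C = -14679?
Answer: 115821434/27835 ≈ 4161.0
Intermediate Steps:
h = -1/27835 (h = 1/(-13156 - 14679) = 1/(-27835) = -1/27835 ≈ -3.5926e-5)
D = 39 (D = (-8 + 86)/2 = (½)*78 = 39)
(h + A(D)) + 4238 = (-1/27835 - 77) + 4238 = -2143296/27835 + 4238 = 115821434/27835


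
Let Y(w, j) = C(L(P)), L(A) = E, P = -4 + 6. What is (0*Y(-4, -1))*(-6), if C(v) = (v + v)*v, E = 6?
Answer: 0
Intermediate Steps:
P = 2
L(A) = 6
C(v) = 2*v² (C(v) = (2*v)*v = 2*v²)
Y(w, j) = 72 (Y(w, j) = 2*6² = 2*36 = 72)
(0*Y(-4, -1))*(-6) = (0*72)*(-6) = 0*(-6) = 0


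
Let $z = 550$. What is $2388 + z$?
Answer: $2938$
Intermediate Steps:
$2388 + z = 2388 + 550 = 2938$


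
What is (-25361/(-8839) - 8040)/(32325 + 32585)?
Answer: -71040199/573739490 ≈ -0.12382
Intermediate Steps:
(-25361/(-8839) - 8040)/(32325 + 32585) = (-25361*(-1/8839) - 8040)/64910 = (25361/8839 - 8040)*(1/64910) = -71040199/8839*1/64910 = -71040199/573739490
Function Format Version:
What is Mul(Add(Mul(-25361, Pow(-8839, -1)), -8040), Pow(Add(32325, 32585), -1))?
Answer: Rational(-71040199, 573739490) ≈ -0.12382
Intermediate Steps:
Mul(Add(Mul(-25361, Pow(-8839, -1)), -8040), Pow(Add(32325, 32585), -1)) = Mul(Add(Mul(-25361, Rational(-1, 8839)), -8040), Pow(64910, -1)) = Mul(Add(Rational(25361, 8839), -8040), Rational(1, 64910)) = Mul(Rational(-71040199, 8839), Rational(1, 64910)) = Rational(-71040199, 573739490)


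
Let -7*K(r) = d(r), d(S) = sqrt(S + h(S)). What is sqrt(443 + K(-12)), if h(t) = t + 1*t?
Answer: sqrt(21707 - 42*I)/7 ≈ 21.048 - 0.020362*I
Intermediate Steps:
h(t) = 2*t (h(t) = t + t = 2*t)
d(S) = sqrt(3)*sqrt(S) (d(S) = sqrt(S + 2*S) = sqrt(3*S) = sqrt(3)*sqrt(S))
K(r) = -sqrt(3)*sqrt(r)/7
sqrt(443 + K(-12)) = sqrt(443 - sqrt(3)*sqrt(-12)/7) = sqrt(443 - sqrt(3)*2*I*sqrt(3)/7) = sqrt(443 - 6*I/7)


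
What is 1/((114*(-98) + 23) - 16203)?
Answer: -1/27352 ≈ -3.6560e-5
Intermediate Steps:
1/((114*(-98) + 23) - 16203) = 1/((-11172 + 23) - 16203) = 1/(-11149 - 16203) = 1/(-27352) = -1/27352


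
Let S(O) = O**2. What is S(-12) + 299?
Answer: 443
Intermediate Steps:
S(-12) + 299 = (-12)**2 + 299 = 144 + 299 = 443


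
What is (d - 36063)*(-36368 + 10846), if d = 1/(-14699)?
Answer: 13528957949836/14699 ≈ 9.2040e+8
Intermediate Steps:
d = -1/14699 ≈ -6.8032e-5
(d - 36063)*(-36368 + 10846) = (-1/14699 - 36063)*(-36368 + 10846) = -530090038/14699*(-25522) = 13528957949836/14699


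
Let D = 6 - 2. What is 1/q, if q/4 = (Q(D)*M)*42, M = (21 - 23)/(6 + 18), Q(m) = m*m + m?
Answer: -1/280 ≈ -0.0035714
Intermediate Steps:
D = 4
Q(m) = m + m**2 (Q(m) = m**2 + m = m + m**2)
M = -1/12 (M = -2/24 = -2*1/24 = -1/12 ≈ -0.083333)
q = -280 (q = 4*(((4*(1 + 4))*(-1/12))*42) = 4*(((4*5)*(-1/12))*42) = 4*((20*(-1/12))*42) = 4*(-5/3*42) = 4*(-70) = -280)
1/q = 1/(-280) = -1/280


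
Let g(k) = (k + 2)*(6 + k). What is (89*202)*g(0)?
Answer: 215736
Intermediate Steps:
g(k) = (2 + k)*(6 + k)
(89*202)*g(0) = (89*202)*(12 + 0**2 + 8*0) = 17978*(12 + 0 + 0) = 17978*12 = 215736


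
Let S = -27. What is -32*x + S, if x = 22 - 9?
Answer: -443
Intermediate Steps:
x = 13
-32*x + S = -32*13 - 27 = -416 - 27 = -443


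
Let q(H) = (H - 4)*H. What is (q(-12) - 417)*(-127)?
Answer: 28575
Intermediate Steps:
q(H) = H*(-4 + H) (q(H) = (-4 + H)*H = H*(-4 + H))
(q(-12) - 417)*(-127) = (-12*(-4 - 12) - 417)*(-127) = (-12*(-16) - 417)*(-127) = (192 - 417)*(-127) = -225*(-127) = 28575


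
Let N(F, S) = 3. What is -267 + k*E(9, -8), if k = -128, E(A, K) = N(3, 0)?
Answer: -651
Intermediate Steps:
E(A, K) = 3
-267 + k*E(9, -8) = -267 - 128*3 = -267 - 384 = -651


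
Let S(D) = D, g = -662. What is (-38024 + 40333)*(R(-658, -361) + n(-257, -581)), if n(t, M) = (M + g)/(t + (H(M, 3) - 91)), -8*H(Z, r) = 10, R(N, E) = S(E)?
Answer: -104817055/127 ≈ -8.2533e+5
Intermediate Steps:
R(N, E) = E
H(Z, r) = -5/4 (H(Z, r) = -1/8*10 = -5/4)
n(t, M) = (-662 + M)/(-369/4 + t) (n(t, M) = (M - 662)/(t + (-5/4 - 91)) = (-662 + M)/(t - 369/4) = (-662 + M)/(-369/4 + t))
(-38024 + 40333)*(R(-658, -361) + n(-257, -581)) = (-38024 + 40333)*(-361 + 4*(-662 - 581)/(-369 + 4*(-257))) = 2309*(-361 + 4*(-1243)/(-369 - 1028)) = 2309*(-361 + 4*(-1243)/(-1397)) = 2309*(-361 + 4*(-1/1397)*(-1243)) = 2309*(-361 + 452/127) = 2309*(-45395/127) = -104817055/127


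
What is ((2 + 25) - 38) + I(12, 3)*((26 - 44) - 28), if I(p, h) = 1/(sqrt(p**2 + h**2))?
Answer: -11 - 46*sqrt(17)/51 ≈ -14.719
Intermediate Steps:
I(p, h) = 1/sqrt(h**2 + p**2) (I(p, h) = 1/(sqrt(h**2 + p**2)) = 1/sqrt(h**2 + p**2))
((2 + 25) - 38) + I(12, 3)*((26 - 44) - 28) = ((2 + 25) - 38) + ((26 - 44) - 28)/sqrt(3**2 + 12**2) = (27 - 38) + (-18 - 28)/sqrt(9 + 144) = -11 - 46/sqrt(153) = -11 + (sqrt(17)/51)*(-46) = -11 - 46*sqrt(17)/51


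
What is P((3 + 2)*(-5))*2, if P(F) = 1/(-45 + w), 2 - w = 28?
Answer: -2/71 ≈ -0.028169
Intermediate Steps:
w = -26 (w = 2 - 1*28 = 2 - 28 = -26)
P(F) = -1/71 (P(F) = 1/(-45 - 26) = 1/(-71) = -1/71)
P((3 + 2)*(-5))*2 = -1/71*2 = -2/71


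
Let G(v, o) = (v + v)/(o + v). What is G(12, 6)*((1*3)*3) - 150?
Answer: -138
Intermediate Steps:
G(v, o) = 2*v/(o + v) (G(v, o) = (2*v)/(o + v) = 2*v/(o + v))
G(12, 6)*((1*3)*3) - 150 = (2*12/(6 + 12))*((1*3)*3) - 150 = (2*12/18)*(3*3) - 150 = (2*12*(1/18))*9 - 150 = (4/3)*9 - 150 = 12 - 150 = -138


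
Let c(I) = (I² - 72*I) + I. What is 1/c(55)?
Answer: -1/880 ≈ -0.0011364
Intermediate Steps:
c(I) = I² - 71*I
1/c(55) = 1/(55*(-71 + 55)) = 1/(55*(-16)) = 1/(-880) = -1/880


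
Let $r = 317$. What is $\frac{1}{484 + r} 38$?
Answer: $\frac{38}{801} \approx 0.047441$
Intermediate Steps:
$\frac{1}{484 + r} 38 = \frac{1}{484 + 317} \cdot 38 = \frac{1}{801} \cdot 38 = \frac{38}{801}$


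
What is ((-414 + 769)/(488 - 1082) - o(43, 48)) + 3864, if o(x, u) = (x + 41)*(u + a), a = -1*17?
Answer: 748085/594 ≈ 1259.4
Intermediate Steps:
a = -17
o(x, u) = (-17 + u)*(41 + x) (o(x, u) = (x + 41)*(u - 17) = (41 + x)*(-17 + u) = (-17 + u)*(41 + x))
((-414 + 769)/(488 - 1082) - o(43, 48)) + 3864 = ((-414 + 769)/(488 - 1082) - (-697 - 17*43 + 41*48 + 48*43)) + 3864 = (355/(-594) - (-697 - 731 + 1968 + 2064)) + 3864 = (355*(-1/594) - 1*2604) + 3864 = (-355/594 - 2604) + 3864 = -1547131/594 + 3864 = 748085/594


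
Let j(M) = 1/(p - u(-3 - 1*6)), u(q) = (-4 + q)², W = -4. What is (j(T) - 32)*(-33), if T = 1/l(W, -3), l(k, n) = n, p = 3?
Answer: 175329/166 ≈ 1056.2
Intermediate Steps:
T = -⅓ (T = 1/(-3) = -⅓ ≈ -0.33333)
j(M) = -1/166 (j(M) = 1/(3 - (-4 + (-3 - 1*6))²) = 1/(3 - (-4 + (-3 - 6))²) = 1/(3 - (-4 - 9)²) = 1/(3 - 1*(-13)²) = 1/(3 - 1*169) = 1/(3 - 169) = 1/(-166) = -1/166)
(j(T) - 32)*(-33) = (-1/166 - 32)*(-33) = -5313/166*(-33) = 175329/166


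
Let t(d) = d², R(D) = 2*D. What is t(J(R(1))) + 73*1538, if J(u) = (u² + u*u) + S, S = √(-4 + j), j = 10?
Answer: 112344 + 16*√6 ≈ 1.1238e+5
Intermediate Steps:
S = √6 (S = √(-4 + 10) = √6 ≈ 2.4495)
J(u) = √6 + 2*u² (J(u) = (u² + u*u) + √6 = (u² + u²) + √6 = 2*u² + √6 = √6 + 2*u²)
t(J(R(1))) + 73*1538 = (√6 + 2*(2*1)²)² + 73*1538 = (√6 + 2*2²)² + 112274 = (√6 + 2*4)² + 112274 = (√6 + 8)² + 112274 = (8 + √6)² + 112274 = 112274 + (8 + √6)²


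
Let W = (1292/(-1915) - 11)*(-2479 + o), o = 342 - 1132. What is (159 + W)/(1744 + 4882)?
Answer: 36694759/6344395 ≈ 5.7838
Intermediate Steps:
o = -790
W = 73085033/1915 (W = (1292/(-1915) - 11)*(-2479 - 790) = (1292*(-1/1915) - 11)*(-3269) = (-1292/1915 - 11)*(-3269) = -22357/1915*(-3269) = 73085033/1915 ≈ 38165.)
(159 + W)/(1744 + 4882) = (159 + 73085033/1915)/(1744 + 4882) = (73389518/1915)/6626 = (73389518/1915)*(1/6626) = 36694759/6344395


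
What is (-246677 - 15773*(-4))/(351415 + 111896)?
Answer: -61195/154437 ≈ -0.39625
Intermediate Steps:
(-246677 - 15773*(-4))/(351415 + 111896) = (-246677 + 63092)/463311 = -183585*1/463311 = -61195/154437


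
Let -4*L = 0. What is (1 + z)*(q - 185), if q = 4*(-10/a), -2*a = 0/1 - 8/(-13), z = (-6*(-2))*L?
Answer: -55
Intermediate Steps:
L = 0 (L = -¼*0 = 0)
z = 0 (z = -6*(-2)*0 = 12*0 = 0)
a = -4/13 (a = -(0/1 - 8/(-13))/2 = -(0*1 - 8*(-1/13))/2 = -(0 + 8/13)/2 = -½*8/13 = -4/13 ≈ -0.30769)
q = 130 (q = 4*(-10/(-4/13)) = 4*(-10*(-13/4)) = 4*(65/2) = 130)
(1 + z)*(q - 185) = (1 + 0)*(130 - 185) = 1*(-55) = -55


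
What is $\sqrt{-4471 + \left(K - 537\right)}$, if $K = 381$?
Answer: $i \sqrt{4627} \approx 68.022 i$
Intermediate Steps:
$\sqrt{-4471 + \left(K - 537\right)} = \sqrt{-4471 + \left(381 - 537\right)} = \sqrt{-4471 - 156} = \sqrt{-4627} = i \sqrt{4627}$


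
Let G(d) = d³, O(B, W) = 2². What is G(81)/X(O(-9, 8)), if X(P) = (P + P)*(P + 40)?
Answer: 531441/352 ≈ 1509.8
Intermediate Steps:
O(B, W) = 4
X(P) = 2*P*(40 + P) (X(P) = (2*P)*(40 + P) = 2*P*(40 + P))
G(81)/X(O(-9, 8)) = 81³/((2*4*(40 + 4))) = 531441/((2*4*44)) = 531441/352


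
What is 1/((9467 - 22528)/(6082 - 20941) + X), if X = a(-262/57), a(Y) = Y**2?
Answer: 1788033/39348755 ≈ 0.045441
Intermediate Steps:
X = 68644/3249 (X = (-262/57)**2 = 68644/3249 ≈ 21.128)
1/((9467 - 22528)/(6082 - 20941) + X) = 1/((9467 - 22528)/(6082 - 20941) + 68644/3249) = 1/(-13061/(-14859) + 68644/3249) = 1/(-13061*(-1/14859) + 68644/3249) = 1/(13061/14859 + 68644/3249) = 1/(39348755/1788033) = 1788033/39348755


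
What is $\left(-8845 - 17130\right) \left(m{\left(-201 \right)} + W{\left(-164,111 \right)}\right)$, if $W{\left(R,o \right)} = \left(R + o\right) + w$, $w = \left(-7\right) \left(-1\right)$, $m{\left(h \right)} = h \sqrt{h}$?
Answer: $1194850 + 5220975 i \sqrt{201} \approx 1.1949 \cdot 10^{6} + 7.402 \cdot 10^{7} i$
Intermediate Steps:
$m{\left(h \right)} = h^{\frac{3}{2}}$
$w = 7$
$W{\left(R,o \right)} = 7 + R + o$ ($W{\left(R,o \right)} = \left(R + o\right) + 7 = 7 + R + o$)
$\left(-8845 - 17130\right) \left(m{\left(-201 \right)} + W{\left(-164,111 \right)}\right) = \left(-8845 - 17130\right) \left(\left(-201\right)^{\frac{3}{2}} + \left(7 - 164 + 111\right)\right) = - 25975 \left(- 201 i \sqrt{201} - 46\right) = - 25975 \left(-46 - 201 i \sqrt{201}\right) = 1194850 + 5220975 i \sqrt{201}$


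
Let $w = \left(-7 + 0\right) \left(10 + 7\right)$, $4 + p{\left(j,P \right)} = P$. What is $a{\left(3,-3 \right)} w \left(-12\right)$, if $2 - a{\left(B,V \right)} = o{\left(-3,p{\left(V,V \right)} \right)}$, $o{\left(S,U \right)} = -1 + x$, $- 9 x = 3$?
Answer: $4760$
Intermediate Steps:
$x = - \frac{1}{3}$ ($x = \left(- \frac{1}{9}\right) 3 = - \frac{1}{3} \approx -0.33333$)
$p{\left(j,P \right)} = -4 + P$
$o{\left(S,U \right)} = - \frac{4}{3}$ ($o{\left(S,U \right)} = -1 - \frac{1}{3} = - \frac{4}{3}$)
$a{\left(B,V \right)} = \frac{10}{3}$ ($a{\left(B,V \right)} = 2 - - \frac{4}{3} = 2 + \frac{4}{3} = \frac{10}{3}$)
$w = -119$ ($w = \left(-7\right) 17 = -119$)
$a{\left(3,-3 \right)} w \left(-12\right) = \frac{10}{3} \left(-119\right) \left(-12\right) = \left(- \frac{1190}{3}\right) \left(-12\right) = 4760$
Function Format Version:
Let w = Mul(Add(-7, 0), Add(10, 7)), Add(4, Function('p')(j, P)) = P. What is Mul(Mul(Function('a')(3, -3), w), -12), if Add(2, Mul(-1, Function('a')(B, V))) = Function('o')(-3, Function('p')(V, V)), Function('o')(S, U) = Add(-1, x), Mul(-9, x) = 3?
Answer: 4760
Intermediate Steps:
x = Rational(-1, 3) (x = Mul(Rational(-1, 9), 3) = Rational(-1, 3) ≈ -0.33333)
Function('p')(j, P) = Add(-4, P)
Function('o')(S, U) = Rational(-4, 3) (Function('o')(S, U) = Add(-1, Rational(-1, 3)) = Rational(-4, 3))
Function('a')(B, V) = Rational(10, 3) (Function('a')(B, V) = Add(2, Mul(-1, Rational(-4, 3))) = Add(2, Rational(4, 3)) = Rational(10, 3))
w = -119 (w = Mul(-7, 17) = -119)
Mul(Mul(Function('a')(3, -3), w), -12) = Mul(Mul(Rational(10, 3), -119), -12) = Mul(Rational(-1190, 3), -12) = 4760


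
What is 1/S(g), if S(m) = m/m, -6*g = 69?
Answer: 1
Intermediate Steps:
g = -23/2 (g = -1/6*69 = -23/2 ≈ -11.500)
S(m) = 1
1/S(g) = 1/1 = 1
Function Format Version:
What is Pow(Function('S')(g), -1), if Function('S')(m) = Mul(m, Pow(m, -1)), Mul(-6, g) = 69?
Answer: 1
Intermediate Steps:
g = Rational(-23, 2) (g = Mul(Rational(-1, 6), 69) = Rational(-23, 2) ≈ -11.500)
Function('S')(m) = 1
Pow(Function('S')(g), -1) = Pow(1, -1) = 1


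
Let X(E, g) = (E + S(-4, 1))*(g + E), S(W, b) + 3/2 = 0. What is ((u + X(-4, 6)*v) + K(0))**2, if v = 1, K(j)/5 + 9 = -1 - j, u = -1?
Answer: 3844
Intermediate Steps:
S(W, b) = -3/2 (S(W, b) = -3/2 + 0 = -3/2)
K(j) = -50 - 5*j (K(j) = -45 + 5*(-1 - j) = -45 + (-5 - 5*j) = -50 - 5*j)
X(E, g) = (-3/2 + E)*(E + g) (X(E, g) = (E - 3/2)*(g + E) = (-3/2 + E)*(E + g))
((u + X(-4, 6)*v) + K(0))**2 = ((-1 + ((-4)**2 - 3/2*(-4) - 3/2*6 - 4*6)*1) + (-50 - 5*0))**2 = ((-1 + (16 + 6 - 9 - 24)*1) + (-50 + 0))**2 = ((-1 - 11*1) - 50)**2 = ((-1 - 11) - 50)**2 = (-12 - 50)**2 = (-62)**2 = 3844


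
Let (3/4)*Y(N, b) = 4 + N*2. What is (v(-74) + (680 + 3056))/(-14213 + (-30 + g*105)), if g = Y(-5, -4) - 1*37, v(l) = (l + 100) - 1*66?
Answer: -462/2371 ≈ -0.19485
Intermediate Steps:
v(l) = 34 + l (v(l) = (100 + l) - 66 = 34 + l)
Y(N, b) = 16/3 + 8*N/3 (Y(N, b) = 4*(4 + N*2)/3 = 4*(4 + 2*N)/3 = 16/3 + 8*N/3)
g = -45 (g = (16/3 + (8/3)*(-5)) - 1*37 = (16/3 - 40/3) - 37 = -8 - 37 = -45)
(v(-74) + (680 + 3056))/(-14213 + (-30 + g*105)) = ((34 - 74) + (680 + 3056))/(-14213 + (-30 - 45*105)) = (-40 + 3736)/(-14213 + (-30 - 4725)) = 3696/(-14213 - 4755) = 3696/(-18968) = 3696*(-1/18968) = -462/2371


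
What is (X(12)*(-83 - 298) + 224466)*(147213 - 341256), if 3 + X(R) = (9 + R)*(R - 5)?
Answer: -32910080886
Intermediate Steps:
X(R) = -3 + (-5 + R)*(9 + R) (X(R) = -3 + (9 + R)*(R - 5) = -3 + (9 + R)*(-5 + R) = -3 + (-5 + R)*(9 + R))
(X(12)*(-83 - 298) + 224466)*(147213 - 341256) = ((-48 + 12**2 + 4*12)*(-83 - 298) + 224466)*(147213 - 341256) = ((-48 + 144 + 48)*(-381) + 224466)*(-194043) = (144*(-381) + 224466)*(-194043) = (-54864 + 224466)*(-194043) = 169602*(-194043) = -32910080886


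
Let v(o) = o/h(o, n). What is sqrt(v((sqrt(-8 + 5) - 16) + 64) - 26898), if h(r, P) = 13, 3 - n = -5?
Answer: sqrt(-4545138 + 13*I*sqrt(3))/13 ≈ 0.00040622 + 163.99*I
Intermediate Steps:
n = 8 (n = 3 - 1*(-5) = 3 + 5 = 8)
v(o) = o/13
sqrt(v((sqrt(-8 + 5) - 16) + 64) - 26898) = sqrt(((sqrt(-8 + 5) - 16) + 64)/13 - 26898) = sqrt(((sqrt(-3) - 16) + 64)/13 - 26898) = sqrt(((I*sqrt(3) - 16) + 64)/13 - 26898) = sqrt(((-16 + I*sqrt(3)) + 64)/13 - 26898) = sqrt((48 + I*sqrt(3))/13 - 26898) = sqrt((48/13 + I*sqrt(3)/13) - 26898) = sqrt(-349626/13 + I*sqrt(3)/13)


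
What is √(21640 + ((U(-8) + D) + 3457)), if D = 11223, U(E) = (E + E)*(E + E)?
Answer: 12*√254 ≈ 191.25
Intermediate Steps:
U(E) = 4*E² (U(E) = (2*E)*(2*E) = 4*E²)
√(21640 + ((U(-8) + D) + 3457)) = √(21640 + ((4*(-8)² + 11223) + 3457)) = √(21640 + ((4*64 + 11223) + 3457)) = √(21640 + ((256 + 11223) + 3457)) = √(21640 + (11479 + 3457)) = √(21640 + 14936) = √36576 = 12*√254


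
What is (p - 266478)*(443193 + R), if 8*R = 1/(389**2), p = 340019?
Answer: 39455869002246125/1210568 ≈ 3.2593e+10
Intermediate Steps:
R = 1/1210568 (R = 1/(8*(389**2)) = (1/8)/151321 = (1/8)*(1/151321) = 1/1210568 ≈ 8.2606e-7)
(p - 266478)*(443193 + R) = (340019 - 266478)*(443193 + 1/1210568) = 73541*(536515263625/1210568) = 39455869002246125/1210568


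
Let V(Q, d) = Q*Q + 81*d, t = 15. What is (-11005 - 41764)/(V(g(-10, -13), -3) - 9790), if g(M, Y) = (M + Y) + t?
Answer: 52769/9969 ≈ 5.2933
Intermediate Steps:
g(M, Y) = 15 + M + Y (g(M, Y) = (M + Y) + 15 = 15 + M + Y)
V(Q, d) = Q² + 81*d
(-11005 - 41764)/(V(g(-10, -13), -3) - 9790) = (-11005 - 41764)/(((15 - 10 - 13)² + 81*(-3)) - 9790) = -52769/(((-8)² - 243) - 9790) = -52769/((64 - 243) - 9790) = -52769/(-179 - 9790) = -52769/(-9969) = -52769*(-1/9969) = 52769/9969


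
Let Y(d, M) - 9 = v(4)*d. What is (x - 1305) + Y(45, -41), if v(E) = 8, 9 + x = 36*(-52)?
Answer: -2817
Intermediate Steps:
x = -1881 (x = -9 + 36*(-52) = -9 - 1872 = -1881)
Y(d, M) = 9 + 8*d
(x - 1305) + Y(45, -41) = (-1881 - 1305) + (9 + 8*45) = -3186 + (9 + 360) = -3186 + 369 = -2817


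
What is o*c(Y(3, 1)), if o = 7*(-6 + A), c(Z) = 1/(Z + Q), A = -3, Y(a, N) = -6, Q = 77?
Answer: -63/71 ≈ -0.88732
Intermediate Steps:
c(Z) = 1/(77 + Z) (c(Z) = 1/(Z + 77) = 1/(77 + Z))
o = -63 (o = 7*(-6 - 3) = 7*(-9) = -63)
o*c(Y(3, 1)) = -63/(77 - 6) = -63/71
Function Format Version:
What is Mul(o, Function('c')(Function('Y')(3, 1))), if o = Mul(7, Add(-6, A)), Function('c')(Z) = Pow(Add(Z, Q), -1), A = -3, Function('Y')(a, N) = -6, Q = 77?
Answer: Rational(-63, 71) ≈ -0.88732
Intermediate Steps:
Function('c')(Z) = Pow(Add(77, Z), -1) (Function('c')(Z) = Pow(Add(Z, 77), -1) = Pow(Add(77, Z), -1))
o = -63 (o = Mul(7, Add(-6, -3)) = Mul(7, -9) = -63)
Mul(o, Function('c')(Function('Y')(3, 1))) = Mul(-63, Pow(Add(77, -6), -1)) = Mul(-63, Pow(71, -1)) = Mul(-63, Rational(1, 71)) = Rational(-63, 71)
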